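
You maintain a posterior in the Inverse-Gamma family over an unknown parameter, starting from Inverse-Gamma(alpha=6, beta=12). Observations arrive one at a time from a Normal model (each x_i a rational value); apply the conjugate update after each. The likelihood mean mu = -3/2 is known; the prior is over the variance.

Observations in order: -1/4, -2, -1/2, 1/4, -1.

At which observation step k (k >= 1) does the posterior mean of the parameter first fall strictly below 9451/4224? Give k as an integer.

obs 1: x=-1/4 → posterior Inverse-Gamma(13/2, 409/32)
obs 2: x=-2 → posterior Inverse-Gamma(7, 413/32)
obs 3: x=-1/2 → posterior Inverse-Gamma(15/2, 429/32)
obs 4: x=1/4 → posterior Inverse-Gamma(8, 239/16)
obs 5: x=-1 → posterior Inverse-Gamma(17/2, 241/16)

k = 2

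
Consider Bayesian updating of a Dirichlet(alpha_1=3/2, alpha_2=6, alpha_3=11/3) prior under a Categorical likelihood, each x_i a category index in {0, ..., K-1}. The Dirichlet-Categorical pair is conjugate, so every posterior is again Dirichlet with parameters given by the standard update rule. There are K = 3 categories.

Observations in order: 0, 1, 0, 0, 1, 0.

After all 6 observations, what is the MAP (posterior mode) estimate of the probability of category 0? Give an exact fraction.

27/85

obs 1: x=0 → posterior Dirichlet(5/2, 6, 11/3)
obs 2: x=1 → posterior Dirichlet(5/2, 7, 11/3)
obs 3: x=0 → posterior Dirichlet(7/2, 7, 11/3)
obs 4: x=0 → posterior Dirichlet(9/2, 7, 11/3)
obs 5: x=1 → posterior Dirichlet(9/2, 8, 11/3)
obs 6: x=0 → posterior Dirichlet(11/2, 8, 11/3)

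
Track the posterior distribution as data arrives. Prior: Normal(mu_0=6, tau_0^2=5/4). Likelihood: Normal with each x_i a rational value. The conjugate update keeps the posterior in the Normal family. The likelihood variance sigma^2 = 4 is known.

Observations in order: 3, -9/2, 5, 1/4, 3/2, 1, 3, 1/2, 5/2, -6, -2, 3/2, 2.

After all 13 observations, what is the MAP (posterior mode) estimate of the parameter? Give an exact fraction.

obs 1: x=3 → posterior Normal(37/7, 20/21)
obs 2: x=-9/2 → posterior Normal(177/52, 10/13)
obs 3: x=5 → posterior Normal(227/62, 20/31)
obs 4: x=1/4 → posterior Normal(51/16, 5/9)
obs 5: x=3/2 → posterior Normal(489/164, 20/41)
obs 6: x=1 → posterior Normal(509/184, 10/23)
obs 7: x=3 → posterior Normal(569/204, 20/51)
obs 8: x=1/2 → posterior Normal(579/224, 5/14)
obs 9: x=5/2 → posterior Normal(629/244, 20/61)
obs 10: x=-6 → posterior Normal(509/264, 10/33)
obs 11: x=-2 → posterior Normal(469/284, 20/71)
obs 12: x=3/2 → posterior Normal(499/304, 5/19)
obs 13: x=2 → posterior Normal(539/324, 20/81)

539/324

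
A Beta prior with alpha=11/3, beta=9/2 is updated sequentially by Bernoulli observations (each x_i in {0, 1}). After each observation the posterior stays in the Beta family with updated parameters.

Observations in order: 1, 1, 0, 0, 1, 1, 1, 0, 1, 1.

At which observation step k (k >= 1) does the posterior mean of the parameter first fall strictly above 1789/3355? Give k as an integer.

obs 1: x=1 → posterior Beta(14/3, 9/2)
obs 2: x=1 → posterior Beta(17/3, 9/2)
obs 3: x=0 → posterior Beta(17/3, 11/2)
obs 4: x=0 → posterior Beta(17/3, 13/2)
obs 5: x=1 → posterior Beta(20/3, 13/2)
obs 6: x=1 → posterior Beta(23/3, 13/2)
obs 7: x=1 → posterior Beta(26/3, 13/2)
obs 8: x=0 → posterior Beta(26/3, 15/2)
obs 9: x=1 → posterior Beta(29/3, 15/2)
obs 10: x=1 → posterior Beta(32/3, 15/2)

k = 2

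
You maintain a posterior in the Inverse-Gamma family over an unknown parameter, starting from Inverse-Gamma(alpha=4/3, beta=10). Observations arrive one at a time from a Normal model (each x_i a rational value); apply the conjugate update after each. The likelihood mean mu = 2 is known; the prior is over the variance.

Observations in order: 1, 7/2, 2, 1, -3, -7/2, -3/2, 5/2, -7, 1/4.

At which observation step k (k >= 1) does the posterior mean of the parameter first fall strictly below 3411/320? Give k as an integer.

k = 2

obs 1: x=1 → posterior Inverse-Gamma(11/6, 21/2)
obs 2: x=7/2 → posterior Inverse-Gamma(7/3, 93/8)
obs 3: x=2 → posterior Inverse-Gamma(17/6, 93/8)
obs 4: x=1 → posterior Inverse-Gamma(10/3, 97/8)
obs 5: x=-3 → posterior Inverse-Gamma(23/6, 197/8)
obs 6: x=-7/2 → posterior Inverse-Gamma(13/3, 159/4)
obs 7: x=-3/2 → posterior Inverse-Gamma(29/6, 367/8)
obs 8: x=5/2 → posterior Inverse-Gamma(16/3, 46)
obs 9: x=-7 → posterior Inverse-Gamma(35/6, 173/2)
obs 10: x=1/4 → posterior Inverse-Gamma(19/3, 2817/32)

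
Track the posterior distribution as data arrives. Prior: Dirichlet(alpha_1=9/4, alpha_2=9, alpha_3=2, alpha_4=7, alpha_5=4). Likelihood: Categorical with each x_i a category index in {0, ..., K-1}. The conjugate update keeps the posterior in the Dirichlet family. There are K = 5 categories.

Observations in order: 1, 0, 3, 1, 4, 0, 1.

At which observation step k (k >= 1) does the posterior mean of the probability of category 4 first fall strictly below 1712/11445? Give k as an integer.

obs 1: x=1 → posterior Dirichlet(9/4, 10, 2, 7, 4)
obs 2: x=0 → posterior Dirichlet(13/4, 10, 2, 7, 4)
obs 3: x=3 → posterior Dirichlet(13/4, 10, 2, 8, 4)
obs 4: x=1 → posterior Dirichlet(13/4, 11, 2, 8, 4)
obs 5: x=4 → posterior Dirichlet(13/4, 11, 2, 8, 5)
obs 6: x=0 → posterior Dirichlet(17/4, 11, 2, 8, 5)
obs 7: x=1 → posterior Dirichlet(17/4, 12, 2, 8, 5)

k = 3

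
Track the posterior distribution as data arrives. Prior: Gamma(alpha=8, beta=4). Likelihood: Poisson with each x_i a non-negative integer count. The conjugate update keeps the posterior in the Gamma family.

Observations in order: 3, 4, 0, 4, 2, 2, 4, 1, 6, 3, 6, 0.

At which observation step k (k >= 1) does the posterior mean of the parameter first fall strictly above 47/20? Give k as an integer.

k = 2

obs 1: x=3 → posterior Gamma(11, 5)
obs 2: x=4 → posterior Gamma(15, 6)
obs 3: x=0 → posterior Gamma(15, 7)
obs 4: x=4 → posterior Gamma(19, 8)
obs 5: x=2 → posterior Gamma(21, 9)
obs 6: x=2 → posterior Gamma(23, 10)
obs 7: x=4 → posterior Gamma(27, 11)
obs 8: x=1 → posterior Gamma(28, 12)
obs 9: x=6 → posterior Gamma(34, 13)
obs 10: x=3 → posterior Gamma(37, 14)
obs 11: x=6 → posterior Gamma(43, 15)
obs 12: x=0 → posterior Gamma(43, 16)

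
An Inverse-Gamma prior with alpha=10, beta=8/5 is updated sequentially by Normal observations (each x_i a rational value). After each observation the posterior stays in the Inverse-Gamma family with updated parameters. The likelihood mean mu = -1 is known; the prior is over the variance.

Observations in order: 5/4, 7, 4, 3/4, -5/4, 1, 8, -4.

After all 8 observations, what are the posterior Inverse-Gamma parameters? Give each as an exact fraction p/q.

alpha=14, beta=15551/160

obs 1: x=5/4 → posterior Inverse-Gamma(21/2, 661/160)
obs 2: x=7 → posterior Inverse-Gamma(11, 5781/160)
obs 3: x=4 → posterior Inverse-Gamma(23/2, 7781/160)
obs 4: x=3/4 → posterior Inverse-Gamma(12, 4013/80)
obs 5: x=-5/4 → posterior Inverse-Gamma(25/2, 8031/160)
obs 6: x=1 → posterior Inverse-Gamma(13, 8351/160)
obs 7: x=8 → posterior Inverse-Gamma(27/2, 14831/160)
obs 8: x=-4 → posterior Inverse-Gamma(14, 15551/160)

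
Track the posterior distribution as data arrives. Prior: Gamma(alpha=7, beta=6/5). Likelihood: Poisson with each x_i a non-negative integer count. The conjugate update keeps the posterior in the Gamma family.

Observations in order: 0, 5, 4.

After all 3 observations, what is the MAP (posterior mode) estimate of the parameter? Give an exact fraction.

25/7

obs 1: x=0 → posterior Gamma(7, 11/5)
obs 2: x=5 → posterior Gamma(12, 16/5)
obs 3: x=4 → posterior Gamma(16, 21/5)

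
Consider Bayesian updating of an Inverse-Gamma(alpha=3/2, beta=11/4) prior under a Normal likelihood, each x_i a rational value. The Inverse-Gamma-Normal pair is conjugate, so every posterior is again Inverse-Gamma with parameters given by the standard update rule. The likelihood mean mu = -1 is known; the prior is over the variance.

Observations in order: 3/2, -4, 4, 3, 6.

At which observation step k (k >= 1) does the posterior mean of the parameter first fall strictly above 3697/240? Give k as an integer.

obs 1: x=3/2 → posterior Inverse-Gamma(2, 47/8)
obs 2: x=-4 → posterior Inverse-Gamma(5/2, 83/8)
obs 3: x=4 → posterior Inverse-Gamma(3, 183/8)
obs 4: x=3 → posterior Inverse-Gamma(7/2, 247/8)
obs 5: x=6 → posterior Inverse-Gamma(4, 443/8)

k = 5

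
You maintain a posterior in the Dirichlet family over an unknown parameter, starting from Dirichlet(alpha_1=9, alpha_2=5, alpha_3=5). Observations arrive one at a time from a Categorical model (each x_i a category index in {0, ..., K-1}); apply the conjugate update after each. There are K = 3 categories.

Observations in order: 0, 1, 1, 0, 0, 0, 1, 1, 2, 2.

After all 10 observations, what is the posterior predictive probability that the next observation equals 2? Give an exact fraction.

obs 1: x=0 → posterior Dirichlet(10, 5, 5)
obs 2: x=1 → posterior Dirichlet(10, 6, 5)
obs 3: x=1 → posterior Dirichlet(10, 7, 5)
obs 4: x=0 → posterior Dirichlet(11, 7, 5)
obs 5: x=0 → posterior Dirichlet(12, 7, 5)
obs 6: x=0 → posterior Dirichlet(13, 7, 5)
obs 7: x=1 → posterior Dirichlet(13, 8, 5)
obs 8: x=1 → posterior Dirichlet(13, 9, 5)
obs 9: x=2 → posterior Dirichlet(13, 9, 6)
obs 10: x=2 → posterior Dirichlet(13, 9, 7)

7/29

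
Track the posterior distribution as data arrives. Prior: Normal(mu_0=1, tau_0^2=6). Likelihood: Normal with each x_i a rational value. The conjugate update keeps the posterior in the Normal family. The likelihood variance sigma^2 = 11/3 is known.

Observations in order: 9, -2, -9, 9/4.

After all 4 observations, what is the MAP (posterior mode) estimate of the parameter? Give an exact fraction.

31/166

obs 1: x=9 → posterior Normal(173/29, 66/29)
obs 2: x=-2 → posterior Normal(137/47, 66/47)
obs 3: x=-9 → posterior Normal(-5/13, 66/65)
obs 4: x=9/4 → posterior Normal(31/166, 66/83)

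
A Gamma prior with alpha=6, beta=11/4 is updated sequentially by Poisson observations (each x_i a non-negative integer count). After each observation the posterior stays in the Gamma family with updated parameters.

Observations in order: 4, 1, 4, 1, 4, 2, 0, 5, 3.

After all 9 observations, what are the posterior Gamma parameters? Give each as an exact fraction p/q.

alpha=30, beta=47/4

obs 1: x=4 → posterior Gamma(10, 15/4)
obs 2: x=1 → posterior Gamma(11, 19/4)
obs 3: x=4 → posterior Gamma(15, 23/4)
obs 4: x=1 → posterior Gamma(16, 27/4)
obs 5: x=4 → posterior Gamma(20, 31/4)
obs 6: x=2 → posterior Gamma(22, 35/4)
obs 7: x=0 → posterior Gamma(22, 39/4)
obs 8: x=5 → posterior Gamma(27, 43/4)
obs 9: x=3 → posterior Gamma(30, 47/4)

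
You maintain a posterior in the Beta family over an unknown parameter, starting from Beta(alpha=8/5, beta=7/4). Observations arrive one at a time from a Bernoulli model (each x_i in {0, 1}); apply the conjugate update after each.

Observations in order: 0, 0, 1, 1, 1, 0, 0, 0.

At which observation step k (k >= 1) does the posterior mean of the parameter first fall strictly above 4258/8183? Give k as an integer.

obs 1: x=0 → posterior Beta(8/5, 11/4)
obs 2: x=0 → posterior Beta(8/5, 15/4)
obs 3: x=1 → posterior Beta(13/5, 15/4)
obs 4: x=1 → posterior Beta(18/5, 15/4)
obs 5: x=1 → posterior Beta(23/5, 15/4)
obs 6: x=0 → posterior Beta(23/5, 19/4)
obs 7: x=0 → posterior Beta(23/5, 23/4)
obs 8: x=0 → posterior Beta(23/5, 27/4)

k = 5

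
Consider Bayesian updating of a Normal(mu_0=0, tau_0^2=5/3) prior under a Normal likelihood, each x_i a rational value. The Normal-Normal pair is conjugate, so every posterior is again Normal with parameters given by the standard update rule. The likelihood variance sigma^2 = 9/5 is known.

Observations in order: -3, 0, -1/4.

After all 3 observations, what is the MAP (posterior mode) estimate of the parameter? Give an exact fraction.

obs 1: x=-3 → posterior Normal(-75/52, 45/52)
obs 2: x=0 → posterior Normal(-75/77, 45/77)
obs 3: x=-1/4 → posterior Normal(-325/408, 15/34)

-325/408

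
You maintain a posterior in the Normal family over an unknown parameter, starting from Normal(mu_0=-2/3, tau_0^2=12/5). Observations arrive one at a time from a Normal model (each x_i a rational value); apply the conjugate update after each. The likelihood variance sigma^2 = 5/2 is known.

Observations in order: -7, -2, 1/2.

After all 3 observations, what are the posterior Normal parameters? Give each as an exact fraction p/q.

obs 1: x=-7 → posterior Normal(-554/147, 60/49)
obs 2: x=-2 → posterior Normal(-698/219, 60/73)
obs 3: x=1/2 → posterior Normal(-662/291, 60/97)

mu_0=-662/291, tau_0^2=60/97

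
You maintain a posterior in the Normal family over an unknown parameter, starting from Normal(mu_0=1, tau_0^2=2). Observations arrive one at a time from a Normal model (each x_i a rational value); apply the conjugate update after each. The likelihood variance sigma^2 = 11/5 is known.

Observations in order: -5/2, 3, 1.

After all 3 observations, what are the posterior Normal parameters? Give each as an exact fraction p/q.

obs 1: x=-5/2 → posterior Normal(-2/3, 22/21)
obs 2: x=3 → posterior Normal(16/31, 22/31)
obs 3: x=1 → posterior Normal(26/41, 22/41)

mu_0=26/41, tau_0^2=22/41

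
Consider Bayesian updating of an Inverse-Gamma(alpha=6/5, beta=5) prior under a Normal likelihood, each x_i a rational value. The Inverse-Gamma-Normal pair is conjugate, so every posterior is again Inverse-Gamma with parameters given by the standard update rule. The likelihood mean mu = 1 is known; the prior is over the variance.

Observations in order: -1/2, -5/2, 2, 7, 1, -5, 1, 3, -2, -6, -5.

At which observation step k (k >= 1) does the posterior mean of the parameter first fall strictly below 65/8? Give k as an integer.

k = 3

obs 1: x=-1/2 → posterior Inverse-Gamma(17/10, 49/8)
obs 2: x=-5/2 → posterior Inverse-Gamma(11/5, 49/4)
obs 3: x=2 → posterior Inverse-Gamma(27/10, 51/4)
obs 4: x=7 → posterior Inverse-Gamma(16/5, 123/4)
obs 5: x=1 → posterior Inverse-Gamma(37/10, 123/4)
obs 6: x=-5 → posterior Inverse-Gamma(21/5, 195/4)
obs 7: x=1 → posterior Inverse-Gamma(47/10, 195/4)
obs 8: x=3 → posterior Inverse-Gamma(26/5, 203/4)
obs 9: x=-2 → posterior Inverse-Gamma(57/10, 221/4)
obs 10: x=-6 → posterior Inverse-Gamma(31/5, 319/4)
obs 11: x=-5 → posterior Inverse-Gamma(67/10, 391/4)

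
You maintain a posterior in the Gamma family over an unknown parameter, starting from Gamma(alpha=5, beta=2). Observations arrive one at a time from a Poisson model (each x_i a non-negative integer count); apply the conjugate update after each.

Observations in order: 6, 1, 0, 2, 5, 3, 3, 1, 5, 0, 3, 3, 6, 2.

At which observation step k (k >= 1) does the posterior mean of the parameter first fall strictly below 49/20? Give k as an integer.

obs 1: x=6 → posterior Gamma(11, 3)
obs 2: x=1 → posterior Gamma(12, 4)
obs 3: x=0 → posterior Gamma(12, 5)
obs 4: x=2 → posterior Gamma(14, 6)
obs 5: x=5 → posterior Gamma(19, 7)
obs 6: x=3 → posterior Gamma(22, 8)
obs 7: x=3 → posterior Gamma(25, 9)
obs 8: x=1 → posterior Gamma(26, 10)
obs 9: x=5 → posterior Gamma(31, 11)
obs 10: x=0 → posterior Gamma(31, 12)
obs 11: x=3 → posterior Gamma(34, 13)
obs 12: x=3 → posterior Gamma(37, 14)
obs 13: x=6 → posterior Gamma(43, 15)
obs 14: x=2 → posterior Gamma(45, 16)

k = 3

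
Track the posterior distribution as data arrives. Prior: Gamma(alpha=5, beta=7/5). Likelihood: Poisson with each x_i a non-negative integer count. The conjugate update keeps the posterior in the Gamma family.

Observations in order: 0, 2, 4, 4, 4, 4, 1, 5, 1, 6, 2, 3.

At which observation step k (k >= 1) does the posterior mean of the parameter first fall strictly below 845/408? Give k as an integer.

k = 2

obs 1: x=0 → posterior Gamma(5, 12/5)
obs 2: x=2 → posterior Gamma(7, 17/5)
obs 3: x=4 → posterior Gamma(11, 22/5)
obs 4: x=4 → posterior Gamma(15, 27/5)
obs 5: x=4 → posterior Gamma(19, 32/5)
obs 6: x=4 → posterior Gamma(23, 37/5)
obs 7: x=1 → posterior Gamma(24, 42/5)
obs 8: x=5 → posterior Gamma(29, 47/5)
obs 9: x=1 → posterior Gamma(30, 52/5)
obs 10: x=6 → posterior Gamma(36, 57/5)
obs 11: x=2 → posterior Gamma(38, 62/5)
obs 12: x=3 → posterior Gamma(41, 67/5)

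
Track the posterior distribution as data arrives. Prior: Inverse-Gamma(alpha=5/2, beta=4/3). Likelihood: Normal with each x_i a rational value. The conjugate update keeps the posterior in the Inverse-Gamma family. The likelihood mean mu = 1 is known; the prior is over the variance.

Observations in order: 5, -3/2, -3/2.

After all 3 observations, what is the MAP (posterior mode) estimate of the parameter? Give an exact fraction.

obs 1: x=5 → posterior Inverse-Gamma(3, 28/3)
obs 2: x=-3/2 → posterior Inverse-Gamma(7/2, 299/24)
obs 3: x=-3/2 → posterior Inverse-Gamma(4, 187/12)

187/60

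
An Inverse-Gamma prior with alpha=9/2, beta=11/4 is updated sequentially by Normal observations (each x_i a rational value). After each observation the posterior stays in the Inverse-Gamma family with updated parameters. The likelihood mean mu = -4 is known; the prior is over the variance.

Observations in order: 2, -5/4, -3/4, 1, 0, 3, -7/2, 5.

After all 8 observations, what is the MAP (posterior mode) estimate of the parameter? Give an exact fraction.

obs 1: x=2 → posterior Inverse-Gamma(5, 83/4)
obs 2: x=-5/4 → posterior Inverse-Gamma(11/2, 785/32)
obs 3: x=-3/4 → posterior Inverse-Gamma(6, 477/16)
obs 4: x=1 → posterior Inverse-Gamma(13/2, 677/16)
obs 5: x=0 → posterior Inverse-Gamma(7, 805/16)
obs 6: x=3 → posterior Inverse-Gamma(15/2, 1197/16)
obs 7: x=-7/2 → posterior Inverse-Gamma(8, 1199/16)
obs 8: x=5 → posterior Inverse-Gamma(17/2, 1847/16)

1847/152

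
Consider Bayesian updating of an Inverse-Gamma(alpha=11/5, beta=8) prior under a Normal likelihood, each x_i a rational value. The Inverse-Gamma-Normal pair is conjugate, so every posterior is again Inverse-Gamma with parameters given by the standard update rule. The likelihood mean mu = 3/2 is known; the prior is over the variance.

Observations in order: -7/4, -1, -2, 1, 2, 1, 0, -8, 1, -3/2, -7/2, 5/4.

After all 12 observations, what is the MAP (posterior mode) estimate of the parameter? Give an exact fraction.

6905/736

obs 1: x=-7/4 → posterior Inverse-Gamma(27/10, 425/32)
obs 2: x=-1 → posterior Inverse-Gamma(16/5, 525/32)
obs 3: x=-2 → posterior Inverse-Gamma(37/10, 721/32)
obs 4: x=1 → posterior Inverse-Gamma(21/5, 725/32)
obs 5: x=2 → posterior Inverse-Gamma(47/10, 729/32)
obs 6: x=1 → posterior Inverse-Gamma(26/5, 733/32)
obs 7: x=0 → posterior Inverse-Gamma(57/10, 769/32)
obs 8: x=-8 → posterior Inverse-Gamma(31/5, 2213/32)
obs 9: x=1 → posterior Inverse-Gamma(67/10, 2217/32)
obs 10: x=-3/2 → posterior Inverse-Gamma(36/5, 2361/32)
obs 11: x=-7/2 → posterior Inverse-Gamma(77/10, 2761/32)
obs 12: x=5/4 → posterior Inverse-Gamma(41/5, 1381/16)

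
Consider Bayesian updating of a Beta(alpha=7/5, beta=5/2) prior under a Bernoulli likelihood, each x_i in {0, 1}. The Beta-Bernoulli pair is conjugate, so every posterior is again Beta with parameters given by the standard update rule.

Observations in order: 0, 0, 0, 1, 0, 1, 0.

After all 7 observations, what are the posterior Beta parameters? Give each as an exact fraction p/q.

alpha=17/5, beta=15/2

obs 1: x=0 → posterior Beta(7/5, 7/2)
obs 2: x=0 → posterior Beta(7/5, 9/2)
obs 3: x=0 → posterior Beta(7/5, 11/2)
obs 4: x=1 → posterior Beta(12/5, 11/2)
obs 5: x=0 → posterior Beta(12/5, 13/2)
obs 6: x=1 → posterior Beta(17/5, 13/2)
obs 7: x=0 → posterior Beta(17/5, 15/2)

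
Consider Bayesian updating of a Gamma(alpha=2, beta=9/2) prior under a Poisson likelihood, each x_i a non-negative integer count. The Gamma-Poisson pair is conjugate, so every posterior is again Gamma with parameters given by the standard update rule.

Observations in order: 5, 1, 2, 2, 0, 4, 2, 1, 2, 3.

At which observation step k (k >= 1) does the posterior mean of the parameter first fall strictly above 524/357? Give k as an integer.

k = 6

obs 1: x=5 → posterior Gamma(7, 11/2)
obs 2: x=1 → posterior Gamma(8, 13/2)
obs 3: x=2 → posterior Gamma(10, 15/2)
obs 4: x=2 → posterior Gamma(12, 17/2)
obs 5: x=0 → posterior Gamma(12, 19/2)
obs 6: x=4 → posterior Gamma(16, 21/2)
obs 7: x=2 → posterior Gamma(18, 23/2)
obs 8: x=1 → posterior Gamma(19, 25/2)
obs 9: x=2 → posterior Gamma(21, 27/2)
obs 10: x=3 → posterior Gamma(24, 29/2)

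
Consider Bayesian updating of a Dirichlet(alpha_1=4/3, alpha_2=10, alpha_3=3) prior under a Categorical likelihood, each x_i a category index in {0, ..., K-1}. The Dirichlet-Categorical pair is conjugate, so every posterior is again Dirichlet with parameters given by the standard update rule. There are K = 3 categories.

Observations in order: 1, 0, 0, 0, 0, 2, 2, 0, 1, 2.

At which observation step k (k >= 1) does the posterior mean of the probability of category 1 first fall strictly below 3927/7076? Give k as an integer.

k = 6

obs 1: x=1 → posterior Dirichlet(4/3, 11, 3)
obs 2: x=0 → posterior Dirichlet(7/3, 11, 3)
obs 3: x=0 → posterior Dirichlet(10/3, 11, 3)
obs 4: x=0 → posterior Dirichlet(13/3, 11, 3)
obs 5: x=0 → posterior Dirichlet(16/3, 11, 3)
obs 6: x=2 → posterior Dirichlet(16/3, 11, 4)
obs 7: x=2 → posterior Dirichlet(16/3, 11, 5)
obs 8: x=0 → posterior Dirichlet(19/3, 11, 5)
obs 9: x=1 → posterior Dirichlet(19/3, 12, 5)
obs 10: x=2 → posterior Dirichlet(19/3, 12, 6)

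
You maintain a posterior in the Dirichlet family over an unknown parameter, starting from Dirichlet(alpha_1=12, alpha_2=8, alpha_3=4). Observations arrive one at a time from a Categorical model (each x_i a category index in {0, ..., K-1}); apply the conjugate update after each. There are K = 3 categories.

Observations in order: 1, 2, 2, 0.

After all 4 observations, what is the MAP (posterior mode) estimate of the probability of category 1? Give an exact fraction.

8/25

obs 1: x=1 → posterior Dirichlet(12, 9, 4)
obs 2: x=2 → posterior Dirichlet(12, 9, 5)
obs 3: x=2 → posterior Dirichlet(12, 9, 6)
obs 4: x=0 → posterior Dirichlet(13, 9, 6)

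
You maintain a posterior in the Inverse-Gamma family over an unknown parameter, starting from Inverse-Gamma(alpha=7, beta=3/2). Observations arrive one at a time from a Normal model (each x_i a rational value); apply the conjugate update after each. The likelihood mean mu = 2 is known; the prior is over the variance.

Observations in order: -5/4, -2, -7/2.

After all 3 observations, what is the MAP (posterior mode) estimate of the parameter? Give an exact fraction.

957/304

obs 1: x=-5/4 → posterior Inverse-Gamma(15/2, 217/32)
obs 2: x=-2 → posterior Inverse-Gamma(8, 473/32)
obs 3: x=-7/2 → posterior Inverse-Gamma(17/2, 957/32)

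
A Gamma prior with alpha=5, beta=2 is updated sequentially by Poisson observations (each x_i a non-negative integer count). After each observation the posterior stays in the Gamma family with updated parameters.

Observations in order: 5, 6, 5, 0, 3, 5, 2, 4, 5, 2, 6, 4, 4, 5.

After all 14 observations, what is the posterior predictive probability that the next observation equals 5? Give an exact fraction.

233503341891171190133009984429062779741779908959938600396178521644519913221521408/1620424537653706124163623118049428940979124903532013480548031299441192142935188769

obs 1: x=5 → posterior Gamma(10, 3)
obs 2: x=6 → posterior Gamma(16, 4)
obs 3: x=5 → posterior Gamma(21, 5)
obs 4: x=0 → posterior Gamma(21, 6)
obs 5: x=3 → posterior Gamma(24, 7)
obs 6: x=5 → posterior Gamma(29, 8)
obs 7: x=2 → posterior Gamma(31, 9)
obs 8: x=4 → posterior Gamma(35, 10)
obs 9: x=5 → posterior Gamma(40, 11)
obs 10: x=2 → posterior Gamma(42, 12)
obs 11: x=6 → posterior Gamma(48, 13)
obs 12: x=4 → posterior Gamma(52, 14)
obs 13: x=4 → posterior Gamma(56, 15)
obs 14: x=5 → posterior Gamma(61, 16)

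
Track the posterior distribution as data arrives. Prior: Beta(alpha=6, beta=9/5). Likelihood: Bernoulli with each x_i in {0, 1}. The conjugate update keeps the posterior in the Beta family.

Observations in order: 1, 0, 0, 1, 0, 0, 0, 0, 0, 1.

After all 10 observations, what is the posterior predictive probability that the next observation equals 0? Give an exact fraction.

obs 1: x=1 → posterior Beta(7, 9/5)
obs 2: x=0 → posterior Beta(7, 14/5)
obs 3: x=0 → posterior Beta(7, 19/5)
obs 4: x=1 → posterior Beta(8, 19/5)
obs 5: x=0 → posterior Beta(8, 24/5)
obs 6: x=0 → posterior Beta(8, 29/5)
obs 7: x=0 → posterior Beta(8, 34/5)
obs 8: x=0 → posterior Beta(8, 39/5)
obs 9: x=0 → posterior Beta(8, 44/5)
obs 10: x=1 → posterior Beta(9, 44/5)

44/89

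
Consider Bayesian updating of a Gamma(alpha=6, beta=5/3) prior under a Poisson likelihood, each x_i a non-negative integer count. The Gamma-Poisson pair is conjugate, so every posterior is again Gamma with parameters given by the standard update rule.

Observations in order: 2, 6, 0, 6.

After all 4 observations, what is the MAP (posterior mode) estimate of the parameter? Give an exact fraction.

obs 1: x=2 → posterior Gamma(8, 8/3)
obs 2: x=6 → posterior Gamma(14, 11/3)
obs 3: x=0 → posterior Gamma(14, 14/3)
obs 4: x=6 → posterior Gamma(20, 17/3)

57/17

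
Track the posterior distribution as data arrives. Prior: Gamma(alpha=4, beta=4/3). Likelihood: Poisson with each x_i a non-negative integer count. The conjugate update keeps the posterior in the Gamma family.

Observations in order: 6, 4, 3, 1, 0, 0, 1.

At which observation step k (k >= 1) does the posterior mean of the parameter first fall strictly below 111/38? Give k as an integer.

obs 1: x=6 → posterior Gamma(10, 7/3)
obs 2: x=4 → posterior Gamma(14, 10/3)
obs 3: x=3 → posterior Gamma(17, 13/3)
obs 4: x=1 → posterior Gamma(18, 16/3)
obs 5: x=0 → posterior Gamma(18, 19/3)
obs 6: x=0 → posterior Gamma(18, 22/3)
obs 7: x=1 → posterior Gamma(19, 25/3)

k = 5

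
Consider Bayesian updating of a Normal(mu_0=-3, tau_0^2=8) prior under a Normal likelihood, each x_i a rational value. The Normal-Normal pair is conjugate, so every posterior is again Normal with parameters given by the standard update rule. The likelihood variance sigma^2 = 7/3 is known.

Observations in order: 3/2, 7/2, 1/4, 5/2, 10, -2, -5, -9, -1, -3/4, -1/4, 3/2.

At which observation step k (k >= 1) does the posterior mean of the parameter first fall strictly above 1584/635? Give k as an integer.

k = 5

obs 1: x=3/2 → posterior Normal(15/31, 56/31)
obs 2: x=7/2 → posterior Normal(9/5, 56/55)
obs 3: x=1/4 → posterior Normal(105/79, 56/79)
obs 4: x=5/2 → posterior Normal(165/103, 56/103)
obs 5: x=10 → posterior Normal(405/127, 56/127)
obs 6: x=-2 → posterior Normal(357/151, 56/151)
obs 7: x=-5 → posterior Normal(237/175, 8/25)
obs 8: x=-9 → posterior Normal(21/199, 56/199)
obs 9: x=-1 → posterior Normal(-3/223, 56/223)
obs 10: x=-3/4 → posterior Normal(-21/247, 56/247)
obs 11: x=-1/4 → posterior Normal(-27/271, 56/271)
obs 12: x=3/2 → posterior Normal(9/295, 56/295)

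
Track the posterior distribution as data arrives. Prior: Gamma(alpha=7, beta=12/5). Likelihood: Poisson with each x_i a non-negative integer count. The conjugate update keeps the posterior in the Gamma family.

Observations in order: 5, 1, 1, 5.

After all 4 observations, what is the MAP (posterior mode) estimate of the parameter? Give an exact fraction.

obs 1: x=5 → posterior Gamma(12, 17/5)
obs 2: x=1 → posterior Gamma(13, 22/5)
obs 3: x=1 → posterior Gamma(14, 27/5)
obs 4: x=5 → posterior Gamma(19, 32/5)

45/16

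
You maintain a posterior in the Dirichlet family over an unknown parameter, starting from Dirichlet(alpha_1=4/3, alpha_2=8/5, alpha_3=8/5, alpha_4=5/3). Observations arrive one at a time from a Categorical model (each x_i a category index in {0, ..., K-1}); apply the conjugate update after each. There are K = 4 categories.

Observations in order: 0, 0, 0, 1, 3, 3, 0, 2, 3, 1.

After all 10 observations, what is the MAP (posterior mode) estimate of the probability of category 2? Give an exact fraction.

8/61

obs 1: x=0 → posterior Dirichlet(7/3, 8/5, 8/5, 5/3)
obs 2: x=0 → posterior Dirichlet(10/3, 8/5, 8/5, 5/3)
obs 3: x=0 → posterior Dirichlet(13/3, 8/5, 8/5, 5/3)
obs 4: x=1 → posterior Dirichlet(13/3, 13/5, 8/5, 5/3)
obs 5: x=3 → posterior Dirichlet(13/3, 13/5, 8/5, 8/3)
obs 6: x=3 → posterior Dirichlet(13/3, 13/5, 8/5, 11/3)
obs 7: x=0 → posterior Dirichlet(16/3, 13/5, 8/5, 11/3)
obs 8: x=2 → posterior Dirichlet(16/3, 13/5, 13/5, 11/3)
obs 9: x=3 → posterior Dirichlet(16/3, 13/5, 13/5, 14/3)
obs 10: x=1 → posterior Dirichlet(16/3, 18/5, 13/5, 14/3)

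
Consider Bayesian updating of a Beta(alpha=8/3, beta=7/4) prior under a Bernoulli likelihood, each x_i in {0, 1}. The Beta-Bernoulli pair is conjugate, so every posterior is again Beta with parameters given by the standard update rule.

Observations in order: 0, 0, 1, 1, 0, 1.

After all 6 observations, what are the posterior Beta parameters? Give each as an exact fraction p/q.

alpha=17/3, beta=19/4

obs 1: x=0 → posterior Beta(8/3, 11/4)
obs 2: x=0 → posterior Beta(8/3, 15/4)
obs 3: x=1 → posterior Beta(11/3, 15/4)
obs 4: x=1 → posterior Beta(14/3, 15/4)
obs 5: x=0 → posterior Beta(14/3, 19/4)
obs 6: x=1 → posterior Beta(17/3, 19/4)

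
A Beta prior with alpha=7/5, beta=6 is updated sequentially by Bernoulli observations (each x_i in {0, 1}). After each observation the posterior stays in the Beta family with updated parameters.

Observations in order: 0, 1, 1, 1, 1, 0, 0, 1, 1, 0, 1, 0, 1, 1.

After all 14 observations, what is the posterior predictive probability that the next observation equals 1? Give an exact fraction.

obs 1: x=0 → posterior Beta(7/5, 7)
obs 2: x=1 → posterior Beta(12/5, 7)
obs 3: x=1 → posterior Beta(17/5, 7)
obs 4: x=1 → posterior Beta(22/5, 7)
obs 5: x=1 → posterior Beta(27/5, 7)
obs 6: x=0 → posterior Beta(27/5, 8)
obs 7: x=0 → posterior Beta(27/5, 9)
obs 8: x=1 → posterior Beta(32/5, 9)
obs 9: x=1 → posterior Beta(37/5, 9)
obs 10: x=0 → posterior Beta(37/5, 10)
obs 11: x=1 → posterior Beta(42/5, 10)
obs 12: x=0 → posterior Beta(42/5, 11)
obs 13: x=1 → posterior Beta(47/5, 11)
obs 14: x=1 → posterior Beta(52/5, 11)

52/107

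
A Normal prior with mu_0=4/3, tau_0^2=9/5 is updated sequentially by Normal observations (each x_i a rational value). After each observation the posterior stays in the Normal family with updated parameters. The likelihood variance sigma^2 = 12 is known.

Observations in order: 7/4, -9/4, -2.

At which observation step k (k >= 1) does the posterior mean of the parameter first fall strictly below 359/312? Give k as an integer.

k = 2

obs 1: x=7/4 → posterior Normal(383/276, 36/23)
obs 2: x=-9/4 → posterior Normal(151/156, 18/13)
obs 3: x=-2 → posterior Normal(115/174, 36/29)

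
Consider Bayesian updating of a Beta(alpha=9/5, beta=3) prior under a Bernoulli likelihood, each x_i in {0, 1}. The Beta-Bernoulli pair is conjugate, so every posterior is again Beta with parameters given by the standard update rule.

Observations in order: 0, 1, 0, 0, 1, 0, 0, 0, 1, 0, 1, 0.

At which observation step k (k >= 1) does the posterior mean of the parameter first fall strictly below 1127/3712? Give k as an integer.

k = 8

obs 1: x=0 → posterior Beta(9/5, 4)
obs 2: x=1 → posterior Beta(14/5, 4)
obs 3: x=0 → posterior Beta(14/5, 5)
obs 4: x=0 → posterior Beta(14/5, 6)
obs 5: x=1 → posterior Beta(19/5, 6)
obs 6: x=0 → posterior Beta(19/5, 7)
obs 7: x=0 → posterior Beta(19/5, 8)
obs 8: x=0 → posterior Beta(19/5, 9)
obs 9: x=1 → posterior Beta(24/5, 9)
obs 10: x=0 → posterior Beta(24/5, 10)
obs 11: x=1 → posterior Beta(29/5, 10)
obs 12: x=0 → posterior Beta(29/5, 11)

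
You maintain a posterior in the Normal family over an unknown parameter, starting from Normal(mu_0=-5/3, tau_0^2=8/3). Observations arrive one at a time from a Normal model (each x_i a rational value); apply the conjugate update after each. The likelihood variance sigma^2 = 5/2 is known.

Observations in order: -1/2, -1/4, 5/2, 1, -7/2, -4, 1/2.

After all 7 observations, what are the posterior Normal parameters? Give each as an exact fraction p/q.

obs 1: x=-1/2 → posterior Normal(-33/31, 40/31)
obs 2: x=-1/4 → posterior Normal(-37/47, 40/47)
obs 3: x=5/2 → posterior Normal(1/21, 40/63)
obs 4: x=1 → posterior Normal(19/79, 40/79)
obs 5: x=-7/2 → posterior Normal(-37/95, 8/19)
obs 6: x=-4 → posterior Normal(-101/111, 40/111)
obs 7: x=1/2 → posterior Normal(-93/127, 40/127)

mu_0=-93/127, tau_0^2=40/127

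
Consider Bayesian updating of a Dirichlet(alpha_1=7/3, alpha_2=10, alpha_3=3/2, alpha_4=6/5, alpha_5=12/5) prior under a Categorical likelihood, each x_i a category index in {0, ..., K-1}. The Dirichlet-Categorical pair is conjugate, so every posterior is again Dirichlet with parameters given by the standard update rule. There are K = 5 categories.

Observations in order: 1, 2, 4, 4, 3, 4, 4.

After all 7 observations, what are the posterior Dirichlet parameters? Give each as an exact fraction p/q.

obs 1: x=1 → posterior Dirichlet(7/3, 11, 3/2, 6/5, 12/5)
obs 2: x=2 → posterior Dirichlet(7/3, 11, 5/2, 6/5, 12/5)
obs 3: x=4 → posterior Dirichlet(7/3, 11, 5/2, 6/5, 17/5)
obs 4: x=4 → posterior Dirichlet(7/3, 11, 5/2, 6/5, 22/5)
obs 5: x=3 → posterior Dirichlet(7/3, 11, 5/2, 11/5, 22/5)
obs 6: x=4 → posterior Dirichlet(7/3, 11, 5/2, 11/5, 27/5)
obs 7: x=4 → posterior Dirichlet(7/3, 11, 5/2, 11/5, 32/5)

alpha_1=7/3, alpha_2=11, alpha_3=5/2, alpha_4=11/5, alpha_5=32/5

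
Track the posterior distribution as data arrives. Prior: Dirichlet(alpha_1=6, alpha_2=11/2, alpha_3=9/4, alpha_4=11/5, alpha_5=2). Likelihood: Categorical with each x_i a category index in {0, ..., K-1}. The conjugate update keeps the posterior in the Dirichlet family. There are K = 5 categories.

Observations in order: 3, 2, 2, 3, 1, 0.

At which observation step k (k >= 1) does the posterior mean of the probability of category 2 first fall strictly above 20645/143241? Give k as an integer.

obs 1: x=3 → posterior Dirichlet(6, 11/2, 9/4, 16/5, 2)
obs 2: x=2 → posterior Dirichlet(6, 11/2, 13/4, 16/5, 2)
obs 3: x=2 → posterior Dirichlet(6, 11/2, 17/4, 16/5, 2)
obs 4: x=3 → posterior Dirichlet(6, 11/2, 17/4, 21/5, 2)
obs 5: x=1 → posterior Dirichlet(6, 13/2, 17/4, 21/5, 2)
obs 6: x=0 → posterior Dirichlet(7, 13/2, 17/4, 21/5, 2)

k = 2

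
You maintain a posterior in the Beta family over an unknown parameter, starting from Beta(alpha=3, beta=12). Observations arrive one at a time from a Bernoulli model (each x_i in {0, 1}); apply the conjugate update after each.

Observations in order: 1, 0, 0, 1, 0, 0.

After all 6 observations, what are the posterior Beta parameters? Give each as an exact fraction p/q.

alpha=5, beta=16

obs 1: x=1 → posterior Beta(4, 12)
obs 2: x=0 → posterior Beta(4, 13)
obs 3: x=0 → posterior Beta(4, 14)
obs 4: x=1 → posterior Beta(5, 14)
obs 5: x=0 → posterior Beta(5, 15)
obs 6: x=0 → posterior Beta(5, 16)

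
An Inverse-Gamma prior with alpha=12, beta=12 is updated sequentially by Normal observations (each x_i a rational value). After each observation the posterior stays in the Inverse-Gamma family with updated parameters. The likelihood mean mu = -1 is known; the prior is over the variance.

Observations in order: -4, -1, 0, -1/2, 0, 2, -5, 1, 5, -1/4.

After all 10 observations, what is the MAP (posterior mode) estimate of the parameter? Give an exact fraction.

obs 1: x=-4 → posterior Inverse-Gamma(25/2, 33/2)
obs 2: x=-1 → posterior Inverse-Gamma(13, 33/2)
obs 3: x=0 → posterior Inverse-Gamma(27/2, 17)
obs 4: x=-1/2 → posterior Inverse-Gamma(14, 137/8)
obs 5: x=0 → posterior Inverse-Gamma(29/2, 141/8)
obs 6: x=2 → posterior Inverse-Gamma(15, 177/8)
obs 7: x=-5 → posterior Inverse-Gamma(31/2, 241/8)
obs 8: x=1 → posterior Inverse-Gamma(16, 257/8)
obs 9: x=5 → posterior Inverse-Gamma(33/2, 401/8)
obs 10: x=-1/4 → posterior Inverse-Gamma(17, 1613/32)

1613/576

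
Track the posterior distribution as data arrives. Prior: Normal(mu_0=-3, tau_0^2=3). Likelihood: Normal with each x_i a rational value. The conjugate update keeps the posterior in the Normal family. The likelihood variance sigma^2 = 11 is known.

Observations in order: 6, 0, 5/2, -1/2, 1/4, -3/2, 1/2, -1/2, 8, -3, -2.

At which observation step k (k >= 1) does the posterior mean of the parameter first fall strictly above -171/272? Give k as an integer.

k = 3

obs 1: x=6 → posterior Normal(-15/14, 33/14)
obs 2: x=0 → posterior Normal(-15/17, 33/17)
obs 3: x=5/2 → posterior Normal(-3/8, 33/20)
obs 4: x=-1/2 → posterior Normal(-9/23, 33/23)
obs 5: x=1/4 → posterior Normal(-33/104, 33/26)
obs 6: x=-3/2 → posterior Normal(-51/116, 33/29)
obs 7: x=1/2 → posterior Normal(-45/128, 33/32)
obs 8: x=-1/2 → posterior Normal(-51/140, 33/35)
obs 9: x=8 → posterior Normal(45/152, 33/38)
obs 10: x=-3 → posterior Normal(9/164, 33/41)
obs 11: x=-2 → posterior Normal(-15/176, 3/4)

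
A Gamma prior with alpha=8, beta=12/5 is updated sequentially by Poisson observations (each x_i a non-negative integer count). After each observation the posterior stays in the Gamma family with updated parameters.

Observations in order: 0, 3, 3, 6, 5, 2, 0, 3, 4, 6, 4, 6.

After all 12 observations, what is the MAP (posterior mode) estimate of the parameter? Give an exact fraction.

245/72

obs 1: x=0 → posterior Gamma(8, 17/5)
obs 2: x=3 → posterior Gamma(11, 22/5)
obs 3: x=3 → posterior Gamma(14, 27/5)
obs 4: x=6 → posterior Gamma(20, 32/5)
obs 5: x=5 → posterior Gamma(25, 37/5)
obs 6: x=2 → posterior Gamma(27, 42/5)
obs 7: x=0 → posterior Gamma(27, 47/5)
obs 8: x=3 → posterior Gamma(30, 52/5)
obs 9: x=4 → posterior Gamma(34, 57/5)
obs 10: x=6 → posterior Gamma(40, 62/5)
obs 11: x=4 → posterior Gamma(44, 67/5)
obs 12: x=6 → posterior Gamma(50, 72/5)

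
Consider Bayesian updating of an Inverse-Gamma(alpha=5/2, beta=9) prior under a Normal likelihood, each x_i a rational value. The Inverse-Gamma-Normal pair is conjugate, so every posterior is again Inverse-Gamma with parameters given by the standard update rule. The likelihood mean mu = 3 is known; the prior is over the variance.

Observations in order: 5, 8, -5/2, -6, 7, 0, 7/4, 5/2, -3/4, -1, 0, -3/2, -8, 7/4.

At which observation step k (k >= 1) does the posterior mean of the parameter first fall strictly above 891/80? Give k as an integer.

k = 3

obs 1: x=5 → posterior Inverse-Gamma(3, 11)
obs 2: x=8 → posterior Inverse-Gamma(7/2, 47/2)
obs 3: x=-5/2 → posterior Inverse-Gamma(4, 309/8)
obs 4: x=-6 → posterior Inverse-Gamma(9/2, 633/8)
obs 5: x=7 → posterior Inverse-Gamma(5, 697/8)
obs 6: x=0 → posterior Inverse-Gamma(11/2, 733/8)
obs 7: x=7/4 → posterior Inverse-Gamma(6, 2957/32)
obs 8: x=5/2 → posterior Inverse-Gamma(13/2, 2961/32)
obs 9: x=-3/4 → posterior Inverse-Gamma(7, 1593/16)
obs 10: x=-1 → posterior Inverse-Gamma(15/2, 1721/16)
obs 11: x=0 → posterior Inverse-Gamma(8, 1793/16)
obs 12: x=-3/2 → posterior Inverse-Gamma(17/2, 1955/16)
obs 13: x=-8 → posterior Inverse-Gamma(9, 2923/16)
obs 14: x=7/4 → posterior Inverse-Gamma(19/2, 5871/32)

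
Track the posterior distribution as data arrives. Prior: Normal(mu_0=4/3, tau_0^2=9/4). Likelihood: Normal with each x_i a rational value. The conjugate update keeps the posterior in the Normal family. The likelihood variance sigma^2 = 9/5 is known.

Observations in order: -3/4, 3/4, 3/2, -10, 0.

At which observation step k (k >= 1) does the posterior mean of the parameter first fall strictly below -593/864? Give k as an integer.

k = 4

obs 1: x=-3/4 → posterior Normal(19/108, 1)
obs 2: x=3/4 → posterior Normal(8/21, 9/14)
obs 3: x=3/2 → posterior Normal(77/114, 9/19)
obs 4: x=-10 → posterior Normal(-223/144, 3/8)
obs 5: x=0 → posterior Normal(-223/174, 9/29)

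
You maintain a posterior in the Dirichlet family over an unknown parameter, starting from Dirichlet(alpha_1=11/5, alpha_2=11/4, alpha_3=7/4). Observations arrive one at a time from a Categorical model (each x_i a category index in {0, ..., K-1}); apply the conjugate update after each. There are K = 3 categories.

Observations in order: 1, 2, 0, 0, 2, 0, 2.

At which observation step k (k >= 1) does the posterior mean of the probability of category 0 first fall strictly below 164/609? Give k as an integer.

obs 1: x=1 → posterior Dirichlet(11/5, 15/4, 7/4)
obs 2: x=2 → posterior Dirichlet(11/5, 15/4, 11/4)
obs 3: x=0 → posterior Dirichlet(16/5, 15/4, 11/4)
obs 4: x=0 → posterior Dirichlet(21/5, 15/4, 11/4)
obs 5: x=2 → posterior Dirichlet(21/5, 15/4, 15/4)
obs 6: x=0 → posterior Dirichlet(26/5, 15/4, 15/4)
obs 7: x=2 → posterior Dirichlet(26/5, 15/4, 19/4)

k = 2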